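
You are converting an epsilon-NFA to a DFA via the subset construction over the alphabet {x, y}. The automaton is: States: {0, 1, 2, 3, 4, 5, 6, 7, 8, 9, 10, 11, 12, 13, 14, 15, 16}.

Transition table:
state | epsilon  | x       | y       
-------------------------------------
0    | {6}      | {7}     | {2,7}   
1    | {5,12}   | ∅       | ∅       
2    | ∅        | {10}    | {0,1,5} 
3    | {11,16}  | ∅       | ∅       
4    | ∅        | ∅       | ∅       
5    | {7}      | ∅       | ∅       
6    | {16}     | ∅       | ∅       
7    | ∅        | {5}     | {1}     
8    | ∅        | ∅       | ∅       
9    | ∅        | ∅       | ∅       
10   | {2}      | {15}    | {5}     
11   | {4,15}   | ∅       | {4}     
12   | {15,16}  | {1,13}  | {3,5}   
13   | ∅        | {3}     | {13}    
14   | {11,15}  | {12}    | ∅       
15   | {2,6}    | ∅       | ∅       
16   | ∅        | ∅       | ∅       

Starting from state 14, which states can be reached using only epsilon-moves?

{2, 4, 6, 11, 14, 15, 16}

Start with {14}.
From 14 via epsilon: add 11, 15.
From 11 via epsilon: add 4.
From 15 via epsilon: add 2, 6.
From 6 via epsilon: add 16.
No new states can be added; the closed set is {2, 4, 6, 11, 14, 15, 16}.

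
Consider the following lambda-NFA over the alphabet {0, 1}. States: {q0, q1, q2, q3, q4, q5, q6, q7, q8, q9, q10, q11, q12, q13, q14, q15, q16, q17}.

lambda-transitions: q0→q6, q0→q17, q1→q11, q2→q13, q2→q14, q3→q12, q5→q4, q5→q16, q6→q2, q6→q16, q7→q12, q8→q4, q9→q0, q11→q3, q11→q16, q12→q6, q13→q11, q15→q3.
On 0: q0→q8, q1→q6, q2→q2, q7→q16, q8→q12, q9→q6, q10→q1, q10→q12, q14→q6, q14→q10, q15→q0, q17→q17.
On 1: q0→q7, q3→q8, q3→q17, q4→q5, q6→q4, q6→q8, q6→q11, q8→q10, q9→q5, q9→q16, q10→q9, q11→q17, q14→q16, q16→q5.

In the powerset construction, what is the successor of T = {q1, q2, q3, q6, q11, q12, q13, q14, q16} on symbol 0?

q1 on 0 → {q6}.
q2 on 0 → {q2}.
q14 on 0 → {q6, q10}.
No 0-transition from q3, q6, q11, q12, q13, q16.
Union after reading 0: {q2, q6, q10}.
Now take the lambda-closure:
From q2 via lambda: add q13, q14.
From q6 via lambda: add q16.
From q13 via lambda: add q11.
From q11 via lambda: add q3.
From q3 via lambda: add q12.
No new states can be added; the closed set is {q2, q3, q6, q10, q11, q12, q13, q14, q16}.

{q2, q3, q6, q10, q11, q12, q13, q14, q16}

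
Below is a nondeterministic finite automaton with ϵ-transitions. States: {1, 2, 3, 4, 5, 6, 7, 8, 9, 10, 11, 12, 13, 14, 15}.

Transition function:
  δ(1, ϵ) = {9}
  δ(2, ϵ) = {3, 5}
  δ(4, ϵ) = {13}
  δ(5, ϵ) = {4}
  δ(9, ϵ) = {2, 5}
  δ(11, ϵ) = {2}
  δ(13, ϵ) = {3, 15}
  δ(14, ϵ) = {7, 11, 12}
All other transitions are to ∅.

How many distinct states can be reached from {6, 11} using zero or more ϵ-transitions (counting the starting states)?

8

Start with {6, 11}.
From 11 via ϵ: add 2.
From 2 via ϵ: add 3, 5.
From 5 via ϵ: add 4.
From 4 via ϵ: add 13.
From 13 via ϵ: add 15.
ϵ-closure = {2, 3, 4, 5, 6, 11, 13, 15}, which has 8 states.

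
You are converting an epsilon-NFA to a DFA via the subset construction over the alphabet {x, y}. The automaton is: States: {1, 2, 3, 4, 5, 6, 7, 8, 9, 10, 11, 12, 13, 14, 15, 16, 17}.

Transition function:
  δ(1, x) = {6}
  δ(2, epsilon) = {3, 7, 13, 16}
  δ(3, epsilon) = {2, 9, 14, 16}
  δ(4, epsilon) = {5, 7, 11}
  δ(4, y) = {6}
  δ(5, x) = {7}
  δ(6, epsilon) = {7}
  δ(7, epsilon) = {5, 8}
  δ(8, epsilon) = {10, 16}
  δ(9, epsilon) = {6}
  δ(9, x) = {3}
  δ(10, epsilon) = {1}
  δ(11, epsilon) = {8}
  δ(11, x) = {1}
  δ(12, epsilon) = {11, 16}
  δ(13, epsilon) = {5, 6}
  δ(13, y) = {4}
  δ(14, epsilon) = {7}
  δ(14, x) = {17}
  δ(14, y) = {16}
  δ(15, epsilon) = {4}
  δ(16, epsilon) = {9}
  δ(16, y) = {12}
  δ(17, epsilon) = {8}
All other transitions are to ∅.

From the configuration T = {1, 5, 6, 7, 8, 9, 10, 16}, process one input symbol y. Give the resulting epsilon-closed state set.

16 on y → {12}.
No y-transition from 1, 5, 6, 7, 8, 9, 10.
Union after reading y: {12}.
Now take the epsilon-closure:
From 12 via epsilon: add 11, 16.
From 11 via epsilon: add 8.
From 16 via epsilon: add 9.
From 8 via epsilon: add 10.
From 9 via epsilon: add 6.
From 6 via epsilon: add 7.
From 10 via epsilon: add 1.
From 7 via epsilon: add 5.
No new states can be added; the closed set is {1, 5, 6, 7, 8, 9, 10, 11, 12, 16}.

{1, 5, 6, 7, 8, 9, 10, 11, 12, 16}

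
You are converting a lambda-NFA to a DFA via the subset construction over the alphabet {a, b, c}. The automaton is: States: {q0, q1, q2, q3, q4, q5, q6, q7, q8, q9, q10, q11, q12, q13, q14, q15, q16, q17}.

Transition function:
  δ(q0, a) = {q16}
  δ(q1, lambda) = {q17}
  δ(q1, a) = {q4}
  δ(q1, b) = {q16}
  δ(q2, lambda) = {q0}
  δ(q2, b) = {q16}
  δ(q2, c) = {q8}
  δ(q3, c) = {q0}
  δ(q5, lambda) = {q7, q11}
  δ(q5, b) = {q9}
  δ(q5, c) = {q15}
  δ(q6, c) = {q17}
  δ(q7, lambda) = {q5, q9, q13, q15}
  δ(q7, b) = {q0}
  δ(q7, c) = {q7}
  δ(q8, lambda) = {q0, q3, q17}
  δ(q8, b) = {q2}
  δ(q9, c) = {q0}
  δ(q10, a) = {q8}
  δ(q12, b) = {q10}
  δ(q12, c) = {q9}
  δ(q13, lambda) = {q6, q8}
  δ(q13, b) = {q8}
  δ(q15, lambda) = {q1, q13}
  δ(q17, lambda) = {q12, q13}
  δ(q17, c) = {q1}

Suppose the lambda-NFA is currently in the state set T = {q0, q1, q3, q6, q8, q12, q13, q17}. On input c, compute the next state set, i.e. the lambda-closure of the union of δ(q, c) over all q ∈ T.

q3 on c → {q0}.
q6 on c → {q17}.
q12 on c → {q9}.
q17 on c → {q1}.
No c-transition from q0, q1, q8, q13.
Union after reading c: {q0, q1, q9, q17}.
Now take the lambda-closure:
From q17 via lambda: add q12, q13.
From q13 via lambda: add q6, q8.
From q8 via lambda: add q3.
No new states can be added; the closed set is {q0, q1, q3, q6, q8, q9, q12, q13, q17}.

{q0, q1, q3, q6, q8, q9, q12, q13, q17}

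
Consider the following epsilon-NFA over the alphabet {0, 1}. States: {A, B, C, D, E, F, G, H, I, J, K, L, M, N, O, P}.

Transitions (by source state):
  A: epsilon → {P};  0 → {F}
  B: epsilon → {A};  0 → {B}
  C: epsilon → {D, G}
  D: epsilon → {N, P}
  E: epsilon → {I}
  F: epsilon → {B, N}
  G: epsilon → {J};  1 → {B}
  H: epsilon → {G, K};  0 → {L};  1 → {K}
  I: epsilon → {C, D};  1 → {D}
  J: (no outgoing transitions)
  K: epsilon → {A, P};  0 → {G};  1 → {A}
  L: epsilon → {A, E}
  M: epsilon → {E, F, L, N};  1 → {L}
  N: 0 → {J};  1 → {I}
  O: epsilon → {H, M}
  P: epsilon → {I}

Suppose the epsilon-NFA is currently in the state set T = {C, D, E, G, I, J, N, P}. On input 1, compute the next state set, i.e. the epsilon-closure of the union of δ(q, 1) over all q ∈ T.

{A, B, C, D, G, I, J, N, P}

G on 1 → {B}.
I on 1 → {D}.
N on 1 → {I}.
No 1-transition from C, D, E, J, P.
Union after reading 1: {B, D, I}.
Now take the epsilon-closure:
From B via epsilon: add A.
From D via epsilon: add N, P.
From I via epsilon: add C.
From C via epsilon: add G.
From G via epsilon: add J.
No new states can be added; the closed set is {A, B, C, D, G, I, J, N, P}.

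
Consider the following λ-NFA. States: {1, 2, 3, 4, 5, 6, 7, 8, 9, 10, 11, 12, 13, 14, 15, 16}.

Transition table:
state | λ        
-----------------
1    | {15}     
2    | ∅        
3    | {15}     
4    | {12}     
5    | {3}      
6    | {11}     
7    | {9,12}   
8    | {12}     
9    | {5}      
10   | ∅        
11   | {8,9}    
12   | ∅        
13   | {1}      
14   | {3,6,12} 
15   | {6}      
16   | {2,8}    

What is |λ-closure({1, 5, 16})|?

Start with {1, 5, 16}.
From 1 via λ: add 15.
From 5 via λ: add 3.
From 16 via λ: add 2, 8.
From 8 via λ: add 12.
From 15 via λ: add 6.
From 6 via λ: add 11.
From 11 via λ: add 9.
λ-closure = {1, 2, 3, 5, 6, 8, 9, 11, 12, 15, 16}, which has 11 states.

11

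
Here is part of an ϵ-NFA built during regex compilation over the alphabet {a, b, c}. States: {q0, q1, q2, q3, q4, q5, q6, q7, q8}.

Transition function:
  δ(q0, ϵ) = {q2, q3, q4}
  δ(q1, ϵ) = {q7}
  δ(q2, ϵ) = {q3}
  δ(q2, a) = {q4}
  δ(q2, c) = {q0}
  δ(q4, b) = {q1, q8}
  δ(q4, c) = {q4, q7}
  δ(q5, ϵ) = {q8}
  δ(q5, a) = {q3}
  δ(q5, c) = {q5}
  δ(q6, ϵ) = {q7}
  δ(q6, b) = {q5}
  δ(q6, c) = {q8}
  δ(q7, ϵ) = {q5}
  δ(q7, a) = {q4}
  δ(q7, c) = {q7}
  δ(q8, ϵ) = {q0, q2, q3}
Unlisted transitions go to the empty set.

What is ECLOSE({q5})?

{q0, q2, q3, q4, q5, q8}

Start with {q5}.
From q5 via ϵ: add q8.
From q8 via ϵ: add q0, q2, q3.
From q0 via ϵ: add q4.
No new states can be added; the closed set is {q0, q2, q3, q4, q5, q8}.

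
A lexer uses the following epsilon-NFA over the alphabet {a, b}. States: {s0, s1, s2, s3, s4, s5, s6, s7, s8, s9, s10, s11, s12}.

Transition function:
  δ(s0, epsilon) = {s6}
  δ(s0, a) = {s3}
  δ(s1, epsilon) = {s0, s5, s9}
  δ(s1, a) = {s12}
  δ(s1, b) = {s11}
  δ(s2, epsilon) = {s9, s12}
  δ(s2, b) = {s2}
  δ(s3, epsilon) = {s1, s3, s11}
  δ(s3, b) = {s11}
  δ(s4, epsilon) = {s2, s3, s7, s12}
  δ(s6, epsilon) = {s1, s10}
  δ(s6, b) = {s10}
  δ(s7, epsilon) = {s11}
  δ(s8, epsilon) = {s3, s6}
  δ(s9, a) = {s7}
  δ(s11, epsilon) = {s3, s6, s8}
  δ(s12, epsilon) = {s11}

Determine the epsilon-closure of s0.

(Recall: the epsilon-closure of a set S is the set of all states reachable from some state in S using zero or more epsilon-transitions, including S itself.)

Start with {s0}.
From s0 via epsilon: add s6.
From s6 via epsilon: add s1, s10.
From s1 via epsilon: add s5, s9.
No new states can be added; the closed set is {s0, s1, s5, s6, s9, s10}.

{s0, s1, s5, s6, s9, s10}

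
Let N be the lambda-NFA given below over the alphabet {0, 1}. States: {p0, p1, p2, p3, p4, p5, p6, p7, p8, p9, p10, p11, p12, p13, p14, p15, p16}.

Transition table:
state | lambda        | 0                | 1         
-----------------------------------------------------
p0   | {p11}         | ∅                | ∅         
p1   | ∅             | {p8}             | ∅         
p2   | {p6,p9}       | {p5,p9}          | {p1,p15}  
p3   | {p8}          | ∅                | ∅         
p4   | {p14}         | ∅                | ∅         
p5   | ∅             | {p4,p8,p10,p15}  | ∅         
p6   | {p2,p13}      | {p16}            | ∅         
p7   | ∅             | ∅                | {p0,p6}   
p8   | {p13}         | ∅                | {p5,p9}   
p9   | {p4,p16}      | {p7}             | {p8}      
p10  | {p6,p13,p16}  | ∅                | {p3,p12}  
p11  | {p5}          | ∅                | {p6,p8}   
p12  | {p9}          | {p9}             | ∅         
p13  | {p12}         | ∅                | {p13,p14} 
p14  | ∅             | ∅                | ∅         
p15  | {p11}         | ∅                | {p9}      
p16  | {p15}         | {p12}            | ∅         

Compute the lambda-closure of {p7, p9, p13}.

{p4, p5, p7, p9, p11, p12, p13, p14, p15, p16}

Start with {p7, p9, p13}.
From p9 via lambda: add p4, p16.
From p13 via lambda: add p12.
From p4 via lambda: add p14.
From p16 via lambda: add p15.
From p15 via lambda: add p11.
From p11 via lambda: add p5.
No new states can be added; the closed set is {p4, p5, p7, p9, p11, p12, p13, p14, p15, p16}.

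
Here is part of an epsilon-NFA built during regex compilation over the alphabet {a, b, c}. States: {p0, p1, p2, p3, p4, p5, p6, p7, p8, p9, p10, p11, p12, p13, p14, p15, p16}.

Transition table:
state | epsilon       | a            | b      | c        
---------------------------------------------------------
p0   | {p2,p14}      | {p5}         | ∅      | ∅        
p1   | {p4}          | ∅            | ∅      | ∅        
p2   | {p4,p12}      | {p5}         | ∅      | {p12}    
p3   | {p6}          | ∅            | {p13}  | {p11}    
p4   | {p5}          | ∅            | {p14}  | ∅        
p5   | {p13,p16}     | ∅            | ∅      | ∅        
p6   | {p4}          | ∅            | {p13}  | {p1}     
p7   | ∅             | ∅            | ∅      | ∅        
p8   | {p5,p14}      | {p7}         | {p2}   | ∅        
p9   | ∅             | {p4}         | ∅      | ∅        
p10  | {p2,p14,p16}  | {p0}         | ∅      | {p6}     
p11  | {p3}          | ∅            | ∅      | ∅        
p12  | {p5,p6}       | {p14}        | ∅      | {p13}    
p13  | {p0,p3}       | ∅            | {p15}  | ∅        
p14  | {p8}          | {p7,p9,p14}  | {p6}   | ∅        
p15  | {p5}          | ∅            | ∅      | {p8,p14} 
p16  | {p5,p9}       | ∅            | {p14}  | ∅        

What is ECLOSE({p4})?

{p0, p2, p3, p4, p5, p6, p8, p9, p12, p13, p14, p16}

Start with {p4}.
From p4 via epsilon: add p5.
From p5 via epsilon: add p13, p16.
From p13 via epsilon: add p0, p3.
From p16 via epsilon: add p9.
From p0 via epsilon: add p2, p14.
From p3 via epsilon: add p6.
From p2 via epsilon: add p12.
From p14 via epsilon: add p8.
No new states can be added; the closed set is {p0, p2, p3, p4, p5, p6, p8, p9, p12, p13, p14, p16}.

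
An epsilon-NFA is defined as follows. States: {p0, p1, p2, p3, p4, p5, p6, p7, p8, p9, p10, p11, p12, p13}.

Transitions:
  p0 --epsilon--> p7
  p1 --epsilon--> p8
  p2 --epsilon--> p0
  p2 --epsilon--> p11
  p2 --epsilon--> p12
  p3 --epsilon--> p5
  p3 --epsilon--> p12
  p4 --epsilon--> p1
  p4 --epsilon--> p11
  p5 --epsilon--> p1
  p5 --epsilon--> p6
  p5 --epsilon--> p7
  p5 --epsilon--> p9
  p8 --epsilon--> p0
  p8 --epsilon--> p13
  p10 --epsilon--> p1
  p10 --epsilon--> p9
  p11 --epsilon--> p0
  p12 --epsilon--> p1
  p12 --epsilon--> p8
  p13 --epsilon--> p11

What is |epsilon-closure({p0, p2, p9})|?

9

Start with {p0, p2, p9}.
From p0 via epsilon: add p7.
From p2 via epsilon: add p11, p12.
From p12 via epsilon: add p1, p8.
From p8 via epsilon: add p13.
epsilon-closure = {p0, p1, p2, p7, p8, p9, p11, p12, p13}, which has 9 states.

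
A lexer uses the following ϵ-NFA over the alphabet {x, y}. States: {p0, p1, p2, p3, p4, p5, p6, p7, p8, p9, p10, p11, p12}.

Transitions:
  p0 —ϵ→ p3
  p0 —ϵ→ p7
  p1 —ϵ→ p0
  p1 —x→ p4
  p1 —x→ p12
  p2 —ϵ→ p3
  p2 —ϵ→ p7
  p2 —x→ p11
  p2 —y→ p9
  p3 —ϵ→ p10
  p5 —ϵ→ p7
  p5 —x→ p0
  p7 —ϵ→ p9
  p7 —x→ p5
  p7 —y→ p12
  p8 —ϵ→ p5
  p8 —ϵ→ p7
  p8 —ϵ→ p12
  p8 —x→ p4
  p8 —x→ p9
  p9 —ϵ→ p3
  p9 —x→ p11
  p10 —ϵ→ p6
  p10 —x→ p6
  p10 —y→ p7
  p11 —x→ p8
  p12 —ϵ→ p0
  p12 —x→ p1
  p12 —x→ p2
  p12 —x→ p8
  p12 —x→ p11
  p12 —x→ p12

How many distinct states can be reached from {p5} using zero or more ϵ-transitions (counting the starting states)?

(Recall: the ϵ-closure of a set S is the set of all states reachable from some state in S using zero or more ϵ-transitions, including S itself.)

6

Start with {p5}.
From p5 via ϵ: add p7.
From p7 via ϵ: add p9.
From p9 via ϵ: add p3.
From p3 via ϵ: add p10.
From p10 via ϵ: add p6.
ϵ-closure = {p3, p5, p6, p7, p9, p10}, which has 6 states.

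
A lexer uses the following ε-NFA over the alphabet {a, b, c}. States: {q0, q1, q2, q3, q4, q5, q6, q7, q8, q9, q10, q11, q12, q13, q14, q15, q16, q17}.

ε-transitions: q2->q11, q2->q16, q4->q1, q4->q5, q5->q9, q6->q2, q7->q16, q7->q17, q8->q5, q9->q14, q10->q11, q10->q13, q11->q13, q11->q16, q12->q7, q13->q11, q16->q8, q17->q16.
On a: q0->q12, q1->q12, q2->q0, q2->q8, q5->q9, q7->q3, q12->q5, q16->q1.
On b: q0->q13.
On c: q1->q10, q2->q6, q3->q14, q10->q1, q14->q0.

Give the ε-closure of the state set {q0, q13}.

{q0, q5, q8, q9, q11, q13, q14, q16}

Start with {q0, q13}.
From q13 via ε: add q11.
From q11 via ε: add q16.
From q16 via ε: add q8.
From q8 via ε: add q5.
From q5 via ε: add q9.
From q9 via ε: add q14.
No new states can be added; the closed set is {q0, q5, q8, q9, q11, q13, q14, q16}.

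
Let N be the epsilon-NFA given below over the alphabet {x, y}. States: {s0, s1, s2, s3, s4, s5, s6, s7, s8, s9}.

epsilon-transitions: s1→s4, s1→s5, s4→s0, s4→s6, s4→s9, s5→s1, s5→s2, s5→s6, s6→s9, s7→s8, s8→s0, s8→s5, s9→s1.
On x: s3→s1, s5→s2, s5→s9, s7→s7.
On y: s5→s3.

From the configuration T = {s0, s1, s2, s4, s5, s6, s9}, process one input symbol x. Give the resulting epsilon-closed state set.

{s0, s1, s2, s4, s5, s6, s9}

s5 on x → {s2, s9}.
No x-transition from s0, s1, s2, s4, s6, s9.
Union after reading x: {s2, s9}.
Now take the epsilon-closure:
From s9 via epsilon: add s1.
From s1 via epsilon: add s4, s5.
From s4 via epsilon: add s0, s6.
No new states can be added; the closed set is {s0, s1, s2, s4, s5, s6, s9}.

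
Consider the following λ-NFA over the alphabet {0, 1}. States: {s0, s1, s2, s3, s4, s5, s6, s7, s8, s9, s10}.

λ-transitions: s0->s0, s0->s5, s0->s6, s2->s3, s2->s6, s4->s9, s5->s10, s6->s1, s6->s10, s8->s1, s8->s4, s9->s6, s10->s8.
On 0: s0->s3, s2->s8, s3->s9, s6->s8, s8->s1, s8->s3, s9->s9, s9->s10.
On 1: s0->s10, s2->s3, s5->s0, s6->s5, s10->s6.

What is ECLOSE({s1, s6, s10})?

Start with {s1, s6, s10}.
From s10 via λ: add s8.
From s8 via λ: add s4.
From s4 via λ: add s9.
No new states can be added; the closed set is {s1, s4, s6, s8, s9, s10}.

{s1, s4, s6, s8, s9, s10}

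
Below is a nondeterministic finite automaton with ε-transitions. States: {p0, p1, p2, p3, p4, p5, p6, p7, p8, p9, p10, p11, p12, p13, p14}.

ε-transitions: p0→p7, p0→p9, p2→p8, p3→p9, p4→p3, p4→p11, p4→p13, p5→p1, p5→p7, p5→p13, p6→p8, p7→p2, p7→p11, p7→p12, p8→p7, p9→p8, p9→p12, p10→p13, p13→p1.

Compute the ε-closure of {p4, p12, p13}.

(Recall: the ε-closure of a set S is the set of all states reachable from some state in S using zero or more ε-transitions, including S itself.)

{p1, p2, p3, p4, p7, p8, p9, p11, p12, p13}

Start with {p4, p12, p13}.
From p4 via ε: add p3, p11.
From p13 via ε: add p1.
From p3 via ε: add p9.
From p9 via ε: add p8.
From p8 via ε: add p7.
From p7 via ε: add p2.
No new states can be added; the closed set is {p1, p2, p3, p4, p7, p8, p9, p11, p12, p13}.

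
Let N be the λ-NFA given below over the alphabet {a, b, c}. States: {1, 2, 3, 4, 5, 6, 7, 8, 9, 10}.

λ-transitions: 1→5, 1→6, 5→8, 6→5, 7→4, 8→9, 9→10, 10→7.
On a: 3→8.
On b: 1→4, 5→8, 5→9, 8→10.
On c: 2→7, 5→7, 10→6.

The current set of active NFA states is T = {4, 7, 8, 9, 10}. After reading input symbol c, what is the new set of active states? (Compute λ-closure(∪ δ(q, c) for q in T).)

{4, 5, 6, 7, 8, 9, 10}

10 on c → {6}.
No c-transition from 4, 7, 8, 9.
Union after reading c: {6}.
Now take the λ-closure:
From 6 via λ: add 5.
From 5 via λ: add 8.
From 8 via λ: add 9.
From 9 via λ: add 10.
From 10 via λ: add 7.
From 7 via λ: add 4.
No new states can be added; the closed set is {4, 5, 6, 7, 8, 9, 10}.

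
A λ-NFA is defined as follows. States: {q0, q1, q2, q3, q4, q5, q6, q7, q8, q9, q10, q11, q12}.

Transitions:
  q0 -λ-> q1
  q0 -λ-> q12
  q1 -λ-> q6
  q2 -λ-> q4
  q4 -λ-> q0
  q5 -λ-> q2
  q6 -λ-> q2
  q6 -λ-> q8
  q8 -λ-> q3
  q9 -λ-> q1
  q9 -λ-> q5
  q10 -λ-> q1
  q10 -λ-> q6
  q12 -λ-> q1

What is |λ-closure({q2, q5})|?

9

Start with {q2, q5}.
From q2 via λ: add q4.
From q4 via λ: add q0.
From q0 via λ: add q1, q12.
From q1 via λ: add q6.
From q6 via λ: add q8.
From q8 via λ: add q3.
λ-closure = {q0, q1, q2, q3, q4, q5, q6, q8, q12}, which has 9 states.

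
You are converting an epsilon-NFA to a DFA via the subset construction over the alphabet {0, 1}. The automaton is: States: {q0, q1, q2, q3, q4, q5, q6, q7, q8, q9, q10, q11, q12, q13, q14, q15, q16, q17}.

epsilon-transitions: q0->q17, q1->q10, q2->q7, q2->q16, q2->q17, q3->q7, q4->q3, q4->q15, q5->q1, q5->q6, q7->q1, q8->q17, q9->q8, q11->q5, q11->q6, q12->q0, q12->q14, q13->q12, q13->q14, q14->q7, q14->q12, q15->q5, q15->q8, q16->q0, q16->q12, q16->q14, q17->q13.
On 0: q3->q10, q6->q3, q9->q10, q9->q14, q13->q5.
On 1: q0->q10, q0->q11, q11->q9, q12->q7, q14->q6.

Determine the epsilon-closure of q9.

{q0, q1, q7, q8, q9, q10, q12, q13, q14, q17}

Start with {q9}.
From q9 via epsilon: add q8.
From q8 via epsilon: add q17.
From q17 via epsilon: add q13.
From q13 via epsilon: add q12, q14.
From q12 via epsilon: add q0.
From q14 via epsilon: add q7.
From q7 via epsilon: add q1.
From q1 via epsilon: add q10.
No new states can be added; the closed set is {q0, q1, q7, q8, q9, q10, q12, q13, q14, q17}.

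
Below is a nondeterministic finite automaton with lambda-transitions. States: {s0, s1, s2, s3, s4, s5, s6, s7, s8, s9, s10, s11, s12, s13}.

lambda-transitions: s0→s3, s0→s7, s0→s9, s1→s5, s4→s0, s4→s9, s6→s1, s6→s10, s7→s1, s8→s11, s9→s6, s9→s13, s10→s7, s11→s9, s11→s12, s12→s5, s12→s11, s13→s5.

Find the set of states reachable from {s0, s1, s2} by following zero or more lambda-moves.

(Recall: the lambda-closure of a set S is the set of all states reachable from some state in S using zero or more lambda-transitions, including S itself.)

Start with {s0, s1, s2}.
From s0 via lambda: add s3, s7, s9.
From s1 via lambda: add s5.
From s9 via lambda: add s6, s13.
From s6 via lambda: add s10.
No new states can be added; the closed set is {s0, s1, s2, s3, s5, s6, s7, s9, s10, s13}.

{s0, s1, s2, s3, s5, s6, s7, s9, s10, s13}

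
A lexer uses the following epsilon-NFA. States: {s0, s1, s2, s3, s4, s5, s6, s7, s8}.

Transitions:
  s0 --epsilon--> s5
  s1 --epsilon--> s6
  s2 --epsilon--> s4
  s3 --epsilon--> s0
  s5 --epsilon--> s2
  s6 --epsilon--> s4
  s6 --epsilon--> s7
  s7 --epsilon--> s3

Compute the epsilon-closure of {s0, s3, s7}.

Start with {s0, s3, s7}.
From s0 via epsilon: add s5.
From s5 via epsilon: add s2.
From s2 via epsilon: add s4.
No new states can be added; the closed set is {s0, s2, s3, s4, s5, s7}.

{s0, s2, s3, s4, s5, s7}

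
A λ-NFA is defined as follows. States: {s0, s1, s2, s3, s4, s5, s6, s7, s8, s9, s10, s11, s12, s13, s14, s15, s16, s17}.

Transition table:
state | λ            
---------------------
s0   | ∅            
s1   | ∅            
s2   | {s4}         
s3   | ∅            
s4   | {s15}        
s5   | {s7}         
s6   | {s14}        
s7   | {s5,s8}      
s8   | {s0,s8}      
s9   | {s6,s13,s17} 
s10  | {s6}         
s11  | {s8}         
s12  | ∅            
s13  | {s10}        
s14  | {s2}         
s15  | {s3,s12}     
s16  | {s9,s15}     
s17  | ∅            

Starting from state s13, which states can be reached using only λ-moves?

Start with {s13}.
From s13 via λ: add s10.
From s10 via λ: add s6.
From s6 via λ: add s14.
From s14 via λ: add s2.
From s2 via λ: add s4.
From s4 via λ: add s15.
From s15 via λ: add s3, s12.
No new states can be added; the closed set is {s2, s3, s4, s6, s10, s12, s13, s14, s15}.

{s2, s3, s4, s6, s10, s12, s13, s14, s15}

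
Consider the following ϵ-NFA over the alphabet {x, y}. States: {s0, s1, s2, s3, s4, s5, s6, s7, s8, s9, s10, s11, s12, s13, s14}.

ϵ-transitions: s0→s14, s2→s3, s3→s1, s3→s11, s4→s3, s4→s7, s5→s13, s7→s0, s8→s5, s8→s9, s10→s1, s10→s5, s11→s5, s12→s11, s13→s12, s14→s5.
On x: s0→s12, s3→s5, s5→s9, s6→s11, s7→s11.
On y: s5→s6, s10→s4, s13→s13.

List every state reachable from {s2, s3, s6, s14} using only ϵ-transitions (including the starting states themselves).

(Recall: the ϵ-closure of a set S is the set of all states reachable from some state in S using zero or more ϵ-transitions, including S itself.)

Start with {s2, s3, s6, s14}.
From s3 via ϵ: add s1, s11.
From s14 via ϵ: add s5.
From s5 via ϵ: add s13.
From s13 via ϵ: add s12.
No new states can be added; the closed set is {s1, s2, s3, s5, s6, s11, s12, s13, s14}.

{s1, s2, s3, s5, s6, s11, s12, s13, s14}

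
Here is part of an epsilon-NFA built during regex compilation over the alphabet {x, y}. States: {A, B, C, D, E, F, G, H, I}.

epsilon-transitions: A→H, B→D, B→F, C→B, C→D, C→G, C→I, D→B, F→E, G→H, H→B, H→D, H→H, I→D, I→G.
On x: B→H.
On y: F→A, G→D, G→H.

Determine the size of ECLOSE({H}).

5

Start with {H}.
From H via epsilon: add B, D.
From B via epsilon: add F.
From F via epsilon: add E.
epsilon-closure = {B, D, E, F, H}, which has 5 states.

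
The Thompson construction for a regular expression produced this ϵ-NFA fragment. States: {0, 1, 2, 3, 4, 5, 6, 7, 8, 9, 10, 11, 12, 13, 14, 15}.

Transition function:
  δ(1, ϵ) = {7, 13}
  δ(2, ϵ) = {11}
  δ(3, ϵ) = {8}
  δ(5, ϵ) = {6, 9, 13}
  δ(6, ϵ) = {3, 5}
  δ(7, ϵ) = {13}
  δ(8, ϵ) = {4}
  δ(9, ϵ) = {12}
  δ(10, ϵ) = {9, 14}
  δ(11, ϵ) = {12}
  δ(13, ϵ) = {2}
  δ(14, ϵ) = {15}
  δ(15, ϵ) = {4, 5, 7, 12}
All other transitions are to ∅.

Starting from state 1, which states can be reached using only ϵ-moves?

Start with {1}.
From 1 via ϵ: add 7, 13.
From 13 via ϵ: add 2.
From 2 via ϵ: add 11.
From 11 via ϵ: add 12.
No new states can be added; the closed set is {1, 2, 7, 11, 12, 13}.

{1, 2, 7, 11, 12, 13}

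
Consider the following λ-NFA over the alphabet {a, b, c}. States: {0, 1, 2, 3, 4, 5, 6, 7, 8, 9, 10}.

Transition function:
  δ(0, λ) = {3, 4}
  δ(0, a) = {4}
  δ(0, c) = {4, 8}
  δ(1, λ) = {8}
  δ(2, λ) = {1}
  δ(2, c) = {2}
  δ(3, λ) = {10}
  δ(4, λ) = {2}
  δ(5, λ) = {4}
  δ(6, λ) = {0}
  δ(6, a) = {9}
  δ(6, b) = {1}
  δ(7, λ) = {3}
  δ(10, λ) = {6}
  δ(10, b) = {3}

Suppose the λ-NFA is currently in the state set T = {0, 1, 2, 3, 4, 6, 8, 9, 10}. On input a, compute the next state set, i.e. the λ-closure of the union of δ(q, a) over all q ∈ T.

0 on a → {4}.
6 on a → {9}.
No a-transition from 1, 2, 3, 4, 8, 9, 10.
Union after reading a: {4, 9}.
Now take the λ-closure:
From 4 via λ: add 2.
From 2 via λ: add 1.
From 1 via λ: add 8.
No new states can be added; the closed set is {1, 2, 4, 8, 9}.

{1, 2, 4, 8, 9}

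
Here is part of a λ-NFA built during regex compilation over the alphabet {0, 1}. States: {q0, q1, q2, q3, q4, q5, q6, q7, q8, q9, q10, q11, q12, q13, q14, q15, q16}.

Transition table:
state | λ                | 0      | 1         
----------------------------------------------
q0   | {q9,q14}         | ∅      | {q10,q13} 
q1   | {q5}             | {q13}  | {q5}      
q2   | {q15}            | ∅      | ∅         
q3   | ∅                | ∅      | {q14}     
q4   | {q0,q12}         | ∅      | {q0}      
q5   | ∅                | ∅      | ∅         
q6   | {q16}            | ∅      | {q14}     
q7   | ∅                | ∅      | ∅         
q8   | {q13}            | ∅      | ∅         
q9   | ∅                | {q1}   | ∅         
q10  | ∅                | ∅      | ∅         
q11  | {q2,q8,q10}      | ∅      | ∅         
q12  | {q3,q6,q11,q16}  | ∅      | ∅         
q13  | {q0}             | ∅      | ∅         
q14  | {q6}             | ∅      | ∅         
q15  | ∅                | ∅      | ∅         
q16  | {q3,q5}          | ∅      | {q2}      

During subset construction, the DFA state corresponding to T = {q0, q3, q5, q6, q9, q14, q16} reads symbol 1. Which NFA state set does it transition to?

q0 on 1 → {q10, q13}.
q3 on 1 → {q14}.
q6 on 1 → {q14}.
q16 on 1 → {q2}.
No 1-transition from q5, q9, q14.
Union after reading 1: {q2, q10, q13, q14}.
Now take the λ-closure:
From q2 via λ: add q15.
From q13 via λ: add q0.
From q14 via λ: add q6.
From q0 via λ: add q9.
From q6 via λ: add q16.
From q16 via λ: add q3, q5.
No new states can be added; the closed set is {q0, q2, q3, q5, q6, q9, q10, q13, q14, q15, q16}.

{q0, q2, q3, q5, q6, q9, q10, q13, q14, q15, q16}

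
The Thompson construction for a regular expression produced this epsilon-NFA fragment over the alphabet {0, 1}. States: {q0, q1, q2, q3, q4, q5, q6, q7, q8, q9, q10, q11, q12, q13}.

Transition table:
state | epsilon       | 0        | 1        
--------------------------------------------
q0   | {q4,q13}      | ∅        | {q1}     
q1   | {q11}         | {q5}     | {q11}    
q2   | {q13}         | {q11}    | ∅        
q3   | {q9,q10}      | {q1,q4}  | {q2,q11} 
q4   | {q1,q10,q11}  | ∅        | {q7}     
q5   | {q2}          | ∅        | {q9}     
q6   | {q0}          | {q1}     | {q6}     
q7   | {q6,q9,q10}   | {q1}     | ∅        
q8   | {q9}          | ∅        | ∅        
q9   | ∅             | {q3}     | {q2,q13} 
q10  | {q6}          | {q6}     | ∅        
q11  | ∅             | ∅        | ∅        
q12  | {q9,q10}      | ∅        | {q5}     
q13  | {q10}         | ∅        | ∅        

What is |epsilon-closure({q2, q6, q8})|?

10

Start with {q2, q6, q8}.
From q2 via epsilon: add q13.
From q6 via epsilon: add q0.
From q8 via epsilon: add q9.
From q0 via epsilon: add q4.
From q13 via epsilon: add q10.
From q4 via epsilon: add q1, q11.
epsilon-closure = {q0, q1, q2, q4, q6, q8, q9, q10, q11, q13}, which has 10 states.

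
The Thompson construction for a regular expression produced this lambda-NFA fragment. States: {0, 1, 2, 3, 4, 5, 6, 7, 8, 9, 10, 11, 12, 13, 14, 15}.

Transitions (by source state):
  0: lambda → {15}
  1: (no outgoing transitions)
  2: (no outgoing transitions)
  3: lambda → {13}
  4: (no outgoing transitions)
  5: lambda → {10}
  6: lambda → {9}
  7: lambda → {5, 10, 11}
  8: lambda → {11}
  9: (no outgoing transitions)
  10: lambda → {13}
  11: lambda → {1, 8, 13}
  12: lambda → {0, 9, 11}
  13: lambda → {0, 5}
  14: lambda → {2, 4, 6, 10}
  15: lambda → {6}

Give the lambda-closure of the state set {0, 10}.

{0, 5, 6, 9, 10, 13, 15}

Start with {0, 10}.
From 0 via lambda: add 15.
From 10 via lambda: add 13.
From 13 via lambda: add 5.
From 15 via lambda: add 6.
From 6 via lambda: add 9.
No new states can be added; the closed set is {0, 5, 6, 9, 10, 13, 15}.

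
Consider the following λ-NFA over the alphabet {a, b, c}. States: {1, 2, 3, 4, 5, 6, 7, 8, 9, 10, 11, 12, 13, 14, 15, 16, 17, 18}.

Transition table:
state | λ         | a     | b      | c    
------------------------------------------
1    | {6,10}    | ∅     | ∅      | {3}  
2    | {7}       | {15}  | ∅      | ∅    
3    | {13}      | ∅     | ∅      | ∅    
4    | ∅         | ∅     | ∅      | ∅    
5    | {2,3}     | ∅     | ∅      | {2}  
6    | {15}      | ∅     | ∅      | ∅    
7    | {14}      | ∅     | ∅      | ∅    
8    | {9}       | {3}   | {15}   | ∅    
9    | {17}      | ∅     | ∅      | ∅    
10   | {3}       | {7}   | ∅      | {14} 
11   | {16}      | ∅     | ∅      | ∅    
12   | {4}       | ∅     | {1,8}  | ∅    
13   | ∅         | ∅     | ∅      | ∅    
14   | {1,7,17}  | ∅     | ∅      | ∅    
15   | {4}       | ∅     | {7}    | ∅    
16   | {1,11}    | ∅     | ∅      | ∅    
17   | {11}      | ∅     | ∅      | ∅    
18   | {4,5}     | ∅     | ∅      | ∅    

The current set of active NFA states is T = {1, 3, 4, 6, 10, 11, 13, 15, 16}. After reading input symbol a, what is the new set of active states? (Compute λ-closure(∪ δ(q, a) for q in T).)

10 on a → {7}.
No a-transition from 1, 3, 4, 6, 11, 13, 15, 16.
Union after reading a: {7}.
Now take the λ-closure:
From 7 via λ: add 14.
From 14 via λ: add 1, 17.
From 1 via λ: add 6, 10.
From 17 via λ: add 11.
From 6 via λ: add 15.
From 10 via λ: add 3.
From 11 via λ: add 16.
From 3 via λ: add 13.
From 15 via λ: add 4.
No new states can be added; the closed set is {1, 3, 4, 6, 7, 10, 11, 13, 14, 15, 16, 17}.

{1, 3, 4, 6, 7, 10, 11, 13, 14, 15, 16, 17}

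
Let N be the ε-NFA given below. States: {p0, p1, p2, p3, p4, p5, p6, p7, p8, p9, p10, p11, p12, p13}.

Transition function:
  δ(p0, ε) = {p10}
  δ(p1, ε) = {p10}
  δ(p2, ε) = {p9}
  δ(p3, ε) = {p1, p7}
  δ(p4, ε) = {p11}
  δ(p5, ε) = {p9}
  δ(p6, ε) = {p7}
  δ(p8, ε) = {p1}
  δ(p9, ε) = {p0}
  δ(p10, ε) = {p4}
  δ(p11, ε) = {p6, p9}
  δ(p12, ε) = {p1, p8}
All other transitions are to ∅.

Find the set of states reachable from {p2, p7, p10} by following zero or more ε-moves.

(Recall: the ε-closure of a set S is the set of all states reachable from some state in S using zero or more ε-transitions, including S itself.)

Start with {p2, p7, p10}.
From p2 via ε: add p9.
From p10 via ε: add p4.
From p4 via ε: add p11.
From p9 via ε: add p0.
From p11 via ε: add p6.
No new states can be added; the closed set is {p0, p2, p4, p6, p7, p9, p10, p11}.

{p0, p2, p4, p6, p7, p9, p10, p11}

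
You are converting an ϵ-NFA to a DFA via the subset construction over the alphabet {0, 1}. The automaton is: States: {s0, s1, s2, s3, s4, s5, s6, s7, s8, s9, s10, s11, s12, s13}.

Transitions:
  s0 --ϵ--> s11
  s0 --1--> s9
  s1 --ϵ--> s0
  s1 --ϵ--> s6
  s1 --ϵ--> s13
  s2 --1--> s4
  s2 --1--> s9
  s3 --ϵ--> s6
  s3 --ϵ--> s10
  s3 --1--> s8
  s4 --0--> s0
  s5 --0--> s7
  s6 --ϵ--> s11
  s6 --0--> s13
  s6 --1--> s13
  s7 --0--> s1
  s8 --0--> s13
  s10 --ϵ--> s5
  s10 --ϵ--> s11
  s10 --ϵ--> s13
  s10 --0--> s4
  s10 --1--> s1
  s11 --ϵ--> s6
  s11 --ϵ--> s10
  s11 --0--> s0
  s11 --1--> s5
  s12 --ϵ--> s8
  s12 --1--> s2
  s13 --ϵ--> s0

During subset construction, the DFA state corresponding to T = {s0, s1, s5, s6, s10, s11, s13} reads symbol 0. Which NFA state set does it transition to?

s5 on 0 → {s7}.
s6 on 0 → {s13}.
s10 on 0 → {s4}.
s11 on 0 → {s0}.
No 0-transition from s0, s1, s13.
Union after reading 0: {s0, s4, s7, s13}.
Now take the ϵ-closure:
From s0 via ϵ: add s11.
From s11 via ϵ: add s6, s10.
From s10 via ϵ: add s5.
No new states can be added; the closed set is {s0, s4, s5, s6, s7, s10, s11, s13}.

{s0, s4, s5, s6, s7, s10, s11, s13}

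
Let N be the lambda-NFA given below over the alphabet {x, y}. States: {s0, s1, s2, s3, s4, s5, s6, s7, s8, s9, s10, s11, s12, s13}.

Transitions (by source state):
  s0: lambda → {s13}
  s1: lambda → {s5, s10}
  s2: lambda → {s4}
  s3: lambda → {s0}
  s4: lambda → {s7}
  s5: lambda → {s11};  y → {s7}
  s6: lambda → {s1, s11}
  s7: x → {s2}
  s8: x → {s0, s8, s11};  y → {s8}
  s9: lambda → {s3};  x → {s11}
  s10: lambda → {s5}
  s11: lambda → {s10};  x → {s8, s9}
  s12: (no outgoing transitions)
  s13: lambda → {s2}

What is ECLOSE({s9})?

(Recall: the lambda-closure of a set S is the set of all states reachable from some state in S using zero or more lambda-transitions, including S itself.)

Start with {s9}.
From s9 via lambda: add s3.
From s3 via lambda: add s0.
From s0 via lambda: add s13.
From s13 via lambda: add s2.
From s2 via lambda: add s4.
From s4 via lambda: add s7.
No new states can be added; the closed set is {s0, s2, s3, s4, s7, s9, s13}.

{s0, s2, s3, s4, s7, s9, s13}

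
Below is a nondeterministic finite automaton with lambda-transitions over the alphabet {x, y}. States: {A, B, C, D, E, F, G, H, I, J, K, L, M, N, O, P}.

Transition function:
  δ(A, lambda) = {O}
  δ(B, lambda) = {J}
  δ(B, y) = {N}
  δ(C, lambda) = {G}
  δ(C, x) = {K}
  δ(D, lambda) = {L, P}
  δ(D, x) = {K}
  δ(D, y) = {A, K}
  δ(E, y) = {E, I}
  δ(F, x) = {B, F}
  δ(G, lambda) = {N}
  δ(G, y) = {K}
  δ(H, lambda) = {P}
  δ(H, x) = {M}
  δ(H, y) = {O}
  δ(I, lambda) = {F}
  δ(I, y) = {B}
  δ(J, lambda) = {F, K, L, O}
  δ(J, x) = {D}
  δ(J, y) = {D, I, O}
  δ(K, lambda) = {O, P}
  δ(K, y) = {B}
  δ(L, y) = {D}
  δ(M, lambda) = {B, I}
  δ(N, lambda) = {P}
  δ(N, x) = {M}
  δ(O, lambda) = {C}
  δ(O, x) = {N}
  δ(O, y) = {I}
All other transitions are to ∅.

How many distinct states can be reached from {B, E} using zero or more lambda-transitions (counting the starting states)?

Start with {B, E}.
From B via lambda: add J.
From J via lambda: add F, K, L, O.
From K via lambda: add P.
From O via lambda: add C.
From C via lambda: add G.
From G via lambda: add N.
lambda-closure = {B, C, E, F, G, J, K, L, N, O, P}, which has 11 states.

11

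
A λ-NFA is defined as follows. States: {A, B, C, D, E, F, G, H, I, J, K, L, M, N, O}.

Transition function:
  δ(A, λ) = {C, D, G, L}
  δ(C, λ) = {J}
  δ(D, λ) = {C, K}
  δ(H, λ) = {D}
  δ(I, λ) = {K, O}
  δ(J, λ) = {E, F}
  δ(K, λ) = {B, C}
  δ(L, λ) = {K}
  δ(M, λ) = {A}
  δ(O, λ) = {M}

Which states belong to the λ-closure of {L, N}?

{B, C, E, F, J, K, L, N}

Start with {L, N}.
From L via λ: add K.
From K via λ: add B, C.
From C via λ: add J.
From J via λ: add E, F.
No new states can be added; the closed set is {B, C, E, F, J, K, L, N}.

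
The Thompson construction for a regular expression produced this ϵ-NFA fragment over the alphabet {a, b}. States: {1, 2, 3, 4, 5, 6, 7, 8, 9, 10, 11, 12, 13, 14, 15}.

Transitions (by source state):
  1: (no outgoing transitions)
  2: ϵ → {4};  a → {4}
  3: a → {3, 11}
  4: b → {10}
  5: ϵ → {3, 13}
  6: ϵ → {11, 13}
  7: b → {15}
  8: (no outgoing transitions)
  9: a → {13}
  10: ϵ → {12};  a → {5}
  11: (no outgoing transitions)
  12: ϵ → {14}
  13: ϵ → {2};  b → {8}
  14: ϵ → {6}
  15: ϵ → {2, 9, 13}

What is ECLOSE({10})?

{2, 4, 6, 10, 11, 12, 13, 14}

Start with {10}.
From 10 via ϵ: add 12.
From 12 via ϵ: add 14.
From 14 via ϵ: add 6.
From 6 via ϵ: add 11, 13.
From 13 via ϵ: add 2.
From 2 via ϵ: add 4.
No new states can be added; the closed set is {2, 4, 6, 10, 11, 12, 13, 14}.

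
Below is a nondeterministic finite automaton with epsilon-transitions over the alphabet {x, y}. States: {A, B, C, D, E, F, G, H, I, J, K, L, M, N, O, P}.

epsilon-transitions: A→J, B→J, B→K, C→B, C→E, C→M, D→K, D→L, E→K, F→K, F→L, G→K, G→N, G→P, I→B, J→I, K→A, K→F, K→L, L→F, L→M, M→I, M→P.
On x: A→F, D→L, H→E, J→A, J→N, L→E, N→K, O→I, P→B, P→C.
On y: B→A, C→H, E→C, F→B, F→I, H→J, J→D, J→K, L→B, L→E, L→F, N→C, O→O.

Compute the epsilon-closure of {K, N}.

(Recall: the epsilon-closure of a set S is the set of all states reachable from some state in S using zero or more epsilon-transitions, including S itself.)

Start with {K, N}.
From K via epsilon: add A, F, L.
From A via epsilon: add J.
From L via epsilon: add M.
From J via epsilon: add I.
From M via epsilon: add P.
From I via epsilon: add B.
No new states can be added; the closed set is {A, B, F, I, J, K, L, M, N, P}.

{A, B, F, I, J, K, L, M, N, P}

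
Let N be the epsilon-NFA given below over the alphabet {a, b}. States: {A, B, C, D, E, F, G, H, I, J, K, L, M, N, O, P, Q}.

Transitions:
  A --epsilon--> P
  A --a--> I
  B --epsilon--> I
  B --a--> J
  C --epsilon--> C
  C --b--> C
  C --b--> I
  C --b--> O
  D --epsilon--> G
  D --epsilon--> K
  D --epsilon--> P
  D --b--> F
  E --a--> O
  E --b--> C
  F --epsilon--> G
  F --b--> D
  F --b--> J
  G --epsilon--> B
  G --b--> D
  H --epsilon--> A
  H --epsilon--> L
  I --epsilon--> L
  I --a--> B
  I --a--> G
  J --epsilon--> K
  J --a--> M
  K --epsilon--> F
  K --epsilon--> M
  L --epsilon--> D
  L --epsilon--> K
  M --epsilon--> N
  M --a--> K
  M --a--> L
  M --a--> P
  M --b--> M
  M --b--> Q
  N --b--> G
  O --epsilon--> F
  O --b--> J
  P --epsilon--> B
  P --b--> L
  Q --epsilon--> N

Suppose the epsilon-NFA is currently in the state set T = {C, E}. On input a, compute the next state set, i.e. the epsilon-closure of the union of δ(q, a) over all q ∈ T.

E on a → {O}.
No a-transition from C.
Union after reading a: {O}.
Now take the epsilon-closure:
From O via epsilon: add F.
From F via epsilon: add G.
From G via epsilon: add B.
From B via epsilon: add I.
From I via epsilon: add L.
From L via epsilon: add D, K.
From D via epsilon: add P.
From K via epsilon: add M.
From M via epsilon: add N.
No new states can be added; the closed set is {B, D, F, G, I, K, L, M, N, O, P}.

{B, D, F, G, I, K, L, M, N, O, P}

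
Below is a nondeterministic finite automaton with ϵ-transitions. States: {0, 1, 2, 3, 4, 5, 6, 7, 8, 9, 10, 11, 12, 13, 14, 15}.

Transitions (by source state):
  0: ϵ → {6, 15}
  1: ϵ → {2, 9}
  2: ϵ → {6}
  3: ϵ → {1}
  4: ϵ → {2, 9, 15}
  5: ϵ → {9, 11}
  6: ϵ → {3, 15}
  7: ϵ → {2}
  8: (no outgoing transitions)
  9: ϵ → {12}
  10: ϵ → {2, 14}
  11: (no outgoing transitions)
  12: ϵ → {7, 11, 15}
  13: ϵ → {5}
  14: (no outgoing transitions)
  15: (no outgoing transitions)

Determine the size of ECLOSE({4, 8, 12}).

Start with {4, 8, 12}.
From 4 via ϵ: add 2, 9, 15.
From 12 via ϵ: add 7, 11.
From 2 via ϵ: add 6.
From 6 via ϵ: add 3.
From 3 via ϵ: add 1.
ϵ-closure = {1, 2, 3, 4, 6, 7, 8, 9, 11, 12, 15}, which has 11 states.

11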